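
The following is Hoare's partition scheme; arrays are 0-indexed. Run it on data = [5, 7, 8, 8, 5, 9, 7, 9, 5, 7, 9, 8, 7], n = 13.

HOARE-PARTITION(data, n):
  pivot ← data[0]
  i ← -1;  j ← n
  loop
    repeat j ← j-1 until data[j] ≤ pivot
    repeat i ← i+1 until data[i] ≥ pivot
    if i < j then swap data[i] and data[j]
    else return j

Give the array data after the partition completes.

[5, 5, 8, 8, 7, 9, 7, 9, 5, 7, 9, 8, 7]

pivot=5
j stops at 8 (5), i stops at 0 (5); swap ⇒ [5, 7, 8, 8, 5, 9, 7, 9, 5, 7, 9, 8, 7]
j stops at 4 (5), i stops at 1 (7); swap ⇒ [5, 5, 8, 8, 7, 9, 7, 9, 5, 7, 9, 8, 7]
j stops at 1, i stops at 2; i≥j ⇒ return 1. data=[5, 5, 8, 8, 7, 9, 7, 9, 5, 7, 9, 8, 7]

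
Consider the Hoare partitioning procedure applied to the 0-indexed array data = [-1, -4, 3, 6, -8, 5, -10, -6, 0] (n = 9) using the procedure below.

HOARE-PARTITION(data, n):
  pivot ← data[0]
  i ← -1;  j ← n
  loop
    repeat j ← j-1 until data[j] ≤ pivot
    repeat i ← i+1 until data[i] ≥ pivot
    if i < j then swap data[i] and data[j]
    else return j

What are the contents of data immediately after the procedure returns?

pivot = data[0] = -1; i = -1, j = 9
j→7 (data[7]=-6≤-1), i→0 (data[0]=-1≥-1); i<j, swap → [-6, -4, 3, 6, -8, 5, -10, -1, 0]
j→6 (data[6]=-10≤-1), i→2 (data[2]=3≥-1); i<j, swap → [-6, -4, -10, 6, -8, 5, 3, -1, 0]
j→4 (data[4]=-8≤-1), i→3 (data[3]=6≥-1); i<j, swap → [-6, -4, -10, -8, 6, 5, 3, -1, 0]
j→3, i→4; i≥j, return j=3. data = [-6, -4, -10, -8, 6, 5, 3, -1, 0]

[-6, -4, -10, -8, 6, 5, 3, -1, 0]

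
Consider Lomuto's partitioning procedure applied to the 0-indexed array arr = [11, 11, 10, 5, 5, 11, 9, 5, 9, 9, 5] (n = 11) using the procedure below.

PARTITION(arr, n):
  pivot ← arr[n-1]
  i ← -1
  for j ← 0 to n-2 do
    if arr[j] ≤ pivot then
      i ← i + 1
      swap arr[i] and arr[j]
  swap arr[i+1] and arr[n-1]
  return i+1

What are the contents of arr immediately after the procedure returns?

[5, 5, 5, 5, 11, 11, 9, 10, 9, 9, 11]

pivot=5, i=-1
j=0: 11>5, skip
j=1: 11>5, skip
j=2: 10>5, skip
j=3: 5≤5, i=0, swap(0,3) ⇒ [5, 11, 10, 11, 5, 11, 9, 5, 9, 9, 5]
j=4: 5≤5, i=1, swap(1,4) ⇒ [5, 5, 10, 11, 11, 11, 9, 5, 9, 9, 5]
j=5: 11>5, skip
j=6: 9>5, skip
j=7: 5≤5, i=2, swap(2,7) ⇒ [5, 5, 5, 11, 11, 11, 9, 10, 9, 9, 5]
j=8: 9>5, skip
j=9: 9>5, skip
swap(3,10) ⇒ [5, 5, 5, 5, 11, 11, 9, 10, 9, 9, 11]; return 3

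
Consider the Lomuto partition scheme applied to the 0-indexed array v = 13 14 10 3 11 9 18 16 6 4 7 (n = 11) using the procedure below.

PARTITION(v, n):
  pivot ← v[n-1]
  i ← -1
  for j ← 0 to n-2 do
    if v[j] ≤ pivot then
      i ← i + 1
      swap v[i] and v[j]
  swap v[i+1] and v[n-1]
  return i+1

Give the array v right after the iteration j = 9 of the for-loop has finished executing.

pivot = v[10] = 7; i = -1
j=0: v[0]=13 > 7 → no swap
j=1: v[1]=14 > 7 → no swap
j=2: v[2]=10 > 7 → no swap
j=3: v[3]=3 ≤ 7 → i=0, swap v[0],v[3] → 3 14 10 13 11 9 18 16 6 4 7
j=4: v[4]=11 > 7 → no swap
j=5: v[5]=9 > 7 → no swap
j=6: v[6]=18 > 7 → no swap
j=7: v[7]=16 > 7 → no swap
j=8: v[8]=6 ≤ 7 → i=1, swap v[1],v[8] → 3 6 10 13 11 9 18 16 14 4 7
j=9: v[9]=4 ≤ 7 → i=2, swap v[2],v[9] → 3 6 4 13 11 9 18 16 14 10 7
(after j=9) v = 3 6 4 13 11 9 18 16 14 10 7

3 6 4 13 11 9 18 16 14 10 7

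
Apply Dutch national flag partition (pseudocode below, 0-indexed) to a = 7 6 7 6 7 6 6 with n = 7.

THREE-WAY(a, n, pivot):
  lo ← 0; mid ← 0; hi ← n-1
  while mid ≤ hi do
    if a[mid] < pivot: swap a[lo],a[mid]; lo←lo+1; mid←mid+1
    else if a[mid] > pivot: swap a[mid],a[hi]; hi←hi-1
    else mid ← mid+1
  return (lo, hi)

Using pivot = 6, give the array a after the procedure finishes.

6 6 6 6 7 7 7

pivot = 6; lo=0, mid=0, hi=6
a[mid]=7>6: swap a[0],a[6]; hi=5 → 6 6 7 6 7 6 7
a[mid]=6=6: mid=1
a[mid]=6=6: mid=2
a[mid]=7>6: swap a[2],a[5]; hi=4 → 6 6 6 6 7 7 7
a[mid]=6=6: mid=3
a[mid]=6=6: mid=4
a[mid]=7>6: swap a[4],a[4]; hi=3 → 6 6 6 6 7 7 7
end: lo=0, hi=3; a = 6 6 6 6 7 7 7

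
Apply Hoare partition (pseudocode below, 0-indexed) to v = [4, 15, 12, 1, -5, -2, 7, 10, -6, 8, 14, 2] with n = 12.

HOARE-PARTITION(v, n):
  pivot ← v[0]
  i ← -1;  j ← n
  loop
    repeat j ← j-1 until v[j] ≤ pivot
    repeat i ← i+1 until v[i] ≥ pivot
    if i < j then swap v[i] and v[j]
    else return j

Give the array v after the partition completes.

pivot=4
j stops at 11 (2), i stops at 0 (4); swap ⇒ [2, 15, 12, 1, -5, -2, 7, 10, -6, 8, 14, 4]
j stops at 8 (-6), i stops at 1 (15); swap ⇒ [2, -6, 12, 1, -5, -2, 7, 10, 15, 8, 14, 4]
j stops at 5 (-2), i stops at 2 (12); swap ⇒ [2, -6, -2, 1, -5, 12, 7, 10, 15, 8, 14, 4]
j stops at 4, i stops at 5; i≥j ⇒ return 4. v=[2, -6, -2, 1, -5, 12, 7, 10, 15, 8, 14, 4]

[2, -6, -2, 1, -5, 12, 7, 10, 15, 8, 14, 4]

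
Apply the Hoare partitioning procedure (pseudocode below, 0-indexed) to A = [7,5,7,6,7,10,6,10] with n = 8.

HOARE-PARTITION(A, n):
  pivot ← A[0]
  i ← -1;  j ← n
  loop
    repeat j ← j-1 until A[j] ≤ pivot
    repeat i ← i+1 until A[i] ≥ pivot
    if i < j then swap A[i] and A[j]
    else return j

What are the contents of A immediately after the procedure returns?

[6,5,7,6,7,10,7,10]

pivot=7
j stops at 6 (6), i stops at 0 (7); swap ⇒ [6,5,7,6,7,10,7,10]
j stops at 4 (7), i stops at 2 (7); swap ⇒ [6,5,7,6,7,10,7,10]
j stops at 3, i stops at 4; i≥j ⇒ return 3. A=[6,5,7,6,7,10,7,10]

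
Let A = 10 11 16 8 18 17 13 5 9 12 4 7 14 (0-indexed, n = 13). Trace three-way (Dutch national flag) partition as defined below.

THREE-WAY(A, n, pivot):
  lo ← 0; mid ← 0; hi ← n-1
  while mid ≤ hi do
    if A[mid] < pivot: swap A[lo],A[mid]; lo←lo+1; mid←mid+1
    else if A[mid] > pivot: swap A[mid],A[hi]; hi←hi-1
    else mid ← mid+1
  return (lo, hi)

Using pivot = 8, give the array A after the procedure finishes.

lo=0 mid=0 hi=12
10>8: swap(0,12), hi=11 ⇒ 14 11 16 8 18 17 13 5 9 12 4 7 10
14>8: swap(0,11), hi=10 ⇒ 7 11 16 8 18 17 13 5 9 12 4 14 10
7<8: swap(0,0), lo=1 mid=1 ⇒ 7 11 16 8 18 17 13 5 9 12 4 14 10
11>8: swap(1,10), hi=9 ⇒ 7 4 16 8 18 17 13 5 9 12 11 14 10
4<8: swap(1,1), lo=2 mid=2 ⇒ 7 4 16 8 18 17 13 5 9 12 11 14 10
16>8: swap(2,9), hi=8 ⇒ 7 4 12 8 18 17 13 5 9 16 11 14 10
12>8: swap(2,8), hi=7 ⇒ 7 4 9 8 18 17 13 5 12 16 11 14 10
9>8: swap(2,7), hi=6 ⇒ 7 4 5 8 18 17 13 9 12 16 11 14 10
5<8: swap(2,2), lo=3 mid=3 ⇒ 7 4 5 8 18 17 13 9 12 16 11 14 10
8=8: mid=4
18>8: swap(4,6), hi=5 ⇒ 7 4 5 8 13 17 18 9 12 16 11 14 10
13>8: swap(4,5), hi=4 ⇒ 7 4 5 8 17 13 18 9 12 16 11 14 10
17>8: swap(4,4), hi=3 ⇒ 7 4 5 8 17 13 18 9 12 16 11 14 10
done. lo=3 hi=3; A=7 4 5 8 17 13 18 9 12 16 11 14 10

7 4 5 8 17 13 18 9 12 16 11 14 10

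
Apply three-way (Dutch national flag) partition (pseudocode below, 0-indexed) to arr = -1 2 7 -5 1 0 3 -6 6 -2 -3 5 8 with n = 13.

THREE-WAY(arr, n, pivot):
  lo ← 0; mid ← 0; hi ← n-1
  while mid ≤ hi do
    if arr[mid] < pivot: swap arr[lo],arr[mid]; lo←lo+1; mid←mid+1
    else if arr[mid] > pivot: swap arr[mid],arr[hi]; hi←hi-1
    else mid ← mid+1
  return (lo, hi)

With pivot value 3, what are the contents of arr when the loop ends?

pivot = 3; lo=0, mid=0, hi=12
arr[mid]=-1<3: swap arr[0],arr[0]; lo=1,mid=1 → -1 2 7 -5 1 0 3 -6 6 -2 -3 5 8
arr[mid]=2<3: swap arr[1],arr[1]; lo=2,mid=2 → -1 2 7 -5 1 0 3 -6 6 -2 -3 5 8
arr[mid]=7>3: swap arr[2],arr[12]; hi=11 → -1 2 8 -5 1 0 3 -6 6 -2 -3 5 7
arr[mid]=8>3: swap arr[2],arr[11]; hi=10 → -1 2 5 -5 1 0 3 -6 6 -2 -3 8 7
arr[mid]=5>3: swap arr[2],arr[10]; hi=9 → -1 2 -3 -5 1 0 3 -6 6 -2 5 8 7
arr[mid]=-3<3: swap arr[2],arr[2]; lo=3,mid=3 → -1 2 -3 -5 1 0 3 -6 6 -2 5 8 7
arr[mid]=-5<3: swap arr[3],arr[3]; lo=4,mid=4 → -1 2 -3 -5 1 0 3 -6 6 -2 5 8 7
arr[mid]=1<3: swap arr[4],arr[4]; lo=5,mid=5 → -1 2 -3 -5 1 0 3 -6 6 -2 5 8 7
arr[mid]=0<3: swap arr[5],arr[5]; lo=6,mid=6 → -1 2 -3 -5 1 0 3 -6 6 -2 5 8 7
arr[mid]=3=3: mid=7
arr[mid]=-6<3: swap arr[6],arr[7]; lo=7,mid=8 → -1 2 -3 -5 1 0 -6 3 6 -2 5 8 7
arr[mid]=6>3: swap arr[8],arr[9]; hi=8 → -1 2 -3 -5 1 0 -6 3 -2 6 5 8 7
arr[mid]=-2<3: swap arr[7],arr[8]; lo=8,mid=9 → -1 2 -3 -5 1 0 -6 -2 3 6 5 8 7
end: lo=8, hi=8; arr = -1 2 -3 -5 1 0 -6 -2 3 6 5 8 7

-1 2 -3 -5 1 0 -6 -2 3 6 5 8 7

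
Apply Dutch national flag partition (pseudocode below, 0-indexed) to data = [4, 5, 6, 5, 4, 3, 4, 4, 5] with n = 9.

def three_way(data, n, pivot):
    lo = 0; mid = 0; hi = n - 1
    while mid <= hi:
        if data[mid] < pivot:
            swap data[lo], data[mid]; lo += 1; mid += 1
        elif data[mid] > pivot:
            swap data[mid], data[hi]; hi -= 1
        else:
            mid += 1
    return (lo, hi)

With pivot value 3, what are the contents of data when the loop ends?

lo=0 mid=0 hi=8
4>3: swap(0,8), hi=7 ⇒ [5, 5, 6, 5, 4, 3, 4, 4, 4]
5>3: swap(0,7), hi=6 ⇒ [4, 5, 6, 5, 4, 3, 4, 5, 4]
4>3: swap(0,6), hi=5 ⇒ [4, 5, 6, 5, 4, 3, 4, 5, 4]
4>3: swap(0,5), hi=4 ⇒ [3, 5, 6, 5, 4, 4, 4, 5, 4]
3=3: mid=1
5>3: swap(1,4), hi=3 ⇒ [3, 4, 6, 5, 5, 4, 4, 5, 4]
4>3: swap(1,3), hi=2 ⇒ [3, 5, 6, 4, 5, 4, 4, 5, 4]
5>3: swap(1,2), hi=1 ⇒ [3, 6, 5, 4, 5, 4, 4, 5, 4]
6>3: swap(1,1), hi=0 ⇒ [3, 6, 5, 4, 5, 4, 4, 5, 4]
done. lo=0 hi=0; data=[3, 6, 5, 4, 5, 4, 4, 5, 4]

[3, 6, 5, 4, 5, 4, 4, 5, 4]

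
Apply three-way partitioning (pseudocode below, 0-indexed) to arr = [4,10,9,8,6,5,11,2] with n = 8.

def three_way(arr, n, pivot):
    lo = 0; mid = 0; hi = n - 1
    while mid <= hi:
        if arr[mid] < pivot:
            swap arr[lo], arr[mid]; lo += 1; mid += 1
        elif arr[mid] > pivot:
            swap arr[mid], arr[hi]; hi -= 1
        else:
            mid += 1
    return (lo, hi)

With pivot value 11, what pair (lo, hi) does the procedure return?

(7, 7)

lo=0 mid=0 hi=7
4<11: swap(0,0), lo=1 mid=1 ⇒ [4,10,9,8,6,5,11,2]
10<11: swap(1,1), lo=2 mid=2 ⇒ [4,10,9,8,6,5,11,2]
9<11: swap(2,2), lo=3 mid=3 ⇒ [4,10,9,8,6,5,11,2]
8<11: swap(3,3), lo=4 mid=4 ⇒ [4,10,9,8,6,5,11,2]
6<11: swap(4,4), lo=5 mid=5 ⇒ [4,10,9,8,6,5,11,2]
5<11: swap(5,5), lo=6 mid=6 ⇒ [4,10,9,8,6,5,11,2]
11=11: mid=7
2<11: swap(6,7), lo=7 mid=8 ⇒ [4,10,9,8,6,5,2,11]
done. lo=7 hi=7; arr=[4,10,9,8,6,5,2,11]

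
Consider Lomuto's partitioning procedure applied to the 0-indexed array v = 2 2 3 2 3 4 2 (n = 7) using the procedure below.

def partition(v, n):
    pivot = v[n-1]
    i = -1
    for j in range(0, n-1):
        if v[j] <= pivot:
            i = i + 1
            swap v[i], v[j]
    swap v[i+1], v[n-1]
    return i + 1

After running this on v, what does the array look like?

2 2 2 2 3 4 3

pivot=2, i=-1
j=0: 2≤2, i=0, swap(0,0) ⇒ 2 2 3 2 3 4 2
j=1: 2≤2, i=1, swap(1,1) ⇒ 2 2 3 2 3 4 2
j=2: 3>2, skip
j=3: 2≤2, i=2, swap(2,3) ⇒ 2 2 2 3 3 4 2
j=4: 3>2, skip
j=5: 4>2, skip
swap(3,6) ⇒ 2 2 2 2 3 4 3; return 3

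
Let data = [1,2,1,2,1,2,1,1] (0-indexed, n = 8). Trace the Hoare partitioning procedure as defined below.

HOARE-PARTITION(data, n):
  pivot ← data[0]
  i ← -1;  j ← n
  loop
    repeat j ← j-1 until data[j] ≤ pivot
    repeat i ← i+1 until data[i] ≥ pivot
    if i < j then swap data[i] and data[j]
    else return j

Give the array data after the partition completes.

pivot = data[0] = 1; i = -1, j = 8
j→7 (data[7]=1≤1), i→0 (data[0]=1≥1); i<j, swap → [1,2,1,2,1,2,1,1]
j→6 (data[6]=1≤1), i→1 (data[1]=2≥1); i<j, swap → [1,1,1,2,1,2,2,1]
j→4 (data[4]=1≤1), i→2 (data[2]=1≥1); i<j, swap → [1,1,1,2,1,2,2,1]
j→2, i→3; i≥j, return j=2. data = [1,1,1,2,1,2,2,1]

[1,1,1,2,1,2,2,1]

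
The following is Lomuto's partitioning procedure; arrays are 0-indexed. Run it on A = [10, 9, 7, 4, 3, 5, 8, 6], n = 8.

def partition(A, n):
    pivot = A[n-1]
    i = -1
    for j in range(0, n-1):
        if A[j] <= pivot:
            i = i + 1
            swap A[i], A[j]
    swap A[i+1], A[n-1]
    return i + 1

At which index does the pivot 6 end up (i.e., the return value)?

pivot = A[7] = 6; i = -1
j=0: A[0]=10 > 6 → no swap
j=1: A[1]=9 > 6 → no swap
j=2: A[2]=7 > 6 → no swap
j=3: A[3]=4 ≤ 6 → i=0, swap A[0],A[3] → [4, 9, 7, 10, 3, 5, 8, 6]
j=4: A[4]=3 ≤ 6 → i=1, swap A[1],A[4] → [4, 3, 7, 10, 9, 5, 8, 6]
j=5: A[5]=5 ≤ 6 → i=2, swap A[2],A[5] → [4, 3, 5, 10, 9, 7, 8, 6]
j=6: A[6]=8 > 6 → no swap
final swap A[3],A[7] → [4, 3, 5, 6, 9, 7, 8, 10]; return 3

3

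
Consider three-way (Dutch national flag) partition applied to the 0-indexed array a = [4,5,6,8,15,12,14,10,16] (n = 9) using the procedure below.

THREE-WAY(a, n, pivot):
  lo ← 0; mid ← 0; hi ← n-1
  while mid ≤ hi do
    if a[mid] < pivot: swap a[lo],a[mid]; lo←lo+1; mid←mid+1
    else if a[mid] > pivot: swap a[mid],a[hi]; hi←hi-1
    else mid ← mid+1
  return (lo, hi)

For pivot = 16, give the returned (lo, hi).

(8, 8)

lo=0 mid=0 hi=8
4<16: swap(0,0), lo=1 mid=1 ⇒ [4,5,6,8,15,12,14,10,16]
5<16: swap(1,1), lo=2 mid=2 ⇒ [4,5,6,8,15,12,14,10,16]
6<16: swap(2,2), lo=3 mid=3 ⇒ [4,5,6,8,15,12,14,10,16]
8<16: swap(3,3), lo=4 mid=4 ⇒ [4,5,6,8,15,12,14,10,16]
15<16: swap(4,4), lo=5 mid=5 ⇒ [4,5,6,8,15,12,14,10,16]
12<16: swap(5,5), lo=6 mid=6 ⇒ [4,5,6,8,15,12,14,10,16]
14<16: swap(6,6), lo=7 mid=7 ⇒ [4,5,6,8,15,12,14,10,16]
10<16: swap(7,7), lo=8 mid=8 ⇒ [4,5,6,8,15,12,14,10,16]
16=16: mid=9
done. lo=8 hi=8; a=[4,5,6,8,15,12,14,10,16]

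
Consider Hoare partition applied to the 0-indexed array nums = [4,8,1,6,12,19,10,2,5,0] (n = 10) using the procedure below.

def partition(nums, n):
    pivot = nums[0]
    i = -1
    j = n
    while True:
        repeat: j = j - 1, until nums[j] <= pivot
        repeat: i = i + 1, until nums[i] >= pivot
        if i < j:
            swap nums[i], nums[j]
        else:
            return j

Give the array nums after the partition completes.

[0,2,1,6,12,19,10,8,5,4]

pivot=4
j stops at 9 (0), i stops at 0 (4); swap ⇒ [0,8,1,6,12,19,10,2,5,4]
j stops at 7 (2), i stops at 1 (8); swap ⇒ [0,2,1,6,12,19,10,8,5,4]
j stops at 2, i stops at 3; i≥j ⇒ return 2. nums=[0,2,1,6,12,19,10,8,5,4]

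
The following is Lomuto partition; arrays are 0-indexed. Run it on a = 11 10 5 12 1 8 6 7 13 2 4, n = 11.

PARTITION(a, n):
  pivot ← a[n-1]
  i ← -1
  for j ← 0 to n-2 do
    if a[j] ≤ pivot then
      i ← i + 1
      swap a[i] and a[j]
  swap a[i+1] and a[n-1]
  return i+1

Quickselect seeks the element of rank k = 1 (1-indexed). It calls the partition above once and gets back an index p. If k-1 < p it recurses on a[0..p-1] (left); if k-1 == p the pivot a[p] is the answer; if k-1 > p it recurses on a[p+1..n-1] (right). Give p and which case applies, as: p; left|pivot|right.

2; left

pivot=4, i=-1
j=0: 11>4, skip
j=1: 10>4, skip
j=2: 5>4, skip
j=3: 12>4, skip
j=4: 1≤4, i=0, swap(0,4) ⇒ 1 10 5 12 11 8 6 7 13 2 4
j=5: 8>4, skip
j=6: 6>4, skip
j=7: 7>4, skip
j=8: 13>4, skip
j=9: 2≤4, i=1, swap(1,9) ⇒ 1 2 5 12 11 8 6 7 13 10 4
swap(2,10) ⇒ 1 2 4 12 11 8 6 7 13 10 5; return 2
p = 2; k-1 = 0 < 2 ⇒ left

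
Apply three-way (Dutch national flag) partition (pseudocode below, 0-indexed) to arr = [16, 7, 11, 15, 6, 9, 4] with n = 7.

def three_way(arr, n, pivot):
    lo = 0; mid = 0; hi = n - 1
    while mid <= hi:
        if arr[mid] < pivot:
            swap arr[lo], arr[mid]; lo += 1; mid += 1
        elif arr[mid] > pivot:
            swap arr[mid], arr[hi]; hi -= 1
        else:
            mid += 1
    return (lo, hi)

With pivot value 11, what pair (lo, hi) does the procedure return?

(4, 4)

lo=0 mid=0 hi=6
16>11: swap(0,6), hi=5 ⇒ [4, 7, 11, 15, 6, 9, 16]
4<11: swap(0,0), lo=1 mid=1 ⇒ [4, 7, 11, 15, 6, 9, 16]
7<11: swap(1,1), lo=2 mid=2 ⇒ [4, 7, 11, 15, 6, 9, 16]
11=11: mid=3
15>11: swap(3,5), hi=4 ⇒ [4, 7, 11, 9, 6, 15, 16]
9<11: swap(2,3), lo=3 mid=4 ⇒ [4, 7, 9, 11, 6, 15, 16]
6<11: swap(3,4), lo=4 mid=5 ⇒ [4, 7, 9, 6, 11, 15, 16]
done. lo=4 hi=4; arr=[4, 7, 9, 6, 11, 15, 16]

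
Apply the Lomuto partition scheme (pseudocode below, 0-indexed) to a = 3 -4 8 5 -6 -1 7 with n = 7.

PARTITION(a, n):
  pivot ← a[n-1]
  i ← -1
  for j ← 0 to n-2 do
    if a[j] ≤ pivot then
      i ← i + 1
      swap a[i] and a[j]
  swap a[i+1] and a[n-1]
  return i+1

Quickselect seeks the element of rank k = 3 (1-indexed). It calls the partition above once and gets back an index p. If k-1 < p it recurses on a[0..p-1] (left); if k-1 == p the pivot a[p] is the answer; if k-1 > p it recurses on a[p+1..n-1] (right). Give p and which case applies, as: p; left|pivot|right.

5; left

pivot = a[6] = 7; i = -1
j=0: a[0]=3 ≤ 7 → i=0, swap a[0],a[0] (no change) → 3 -4 8 5 -6 -1 7
j=1: a[1]=-4 ≤ 7 → i=1, swap a[1],a[1] (no change) → 3 -4 8 5 -6 -1 7
j=2: a[2]=8 > 7 → no swap
j=3: a[3]=5 ≤ 7 → i=2, swap a[2],a[3] → 3 -4 5 8 -6 -1 7
j=4: a[4]=-6 ≤ 7 → i=3, swap a[3],a[4] → 3 -4 5 -6 8 -1 7
j=5: a[5]=-1 ≤ 7 → i=4, swap a[4],a[5] → 3 -4 5 -6 -1 8 7
final swap a[5],a[6] → 3 -4 5 -6 -1 7 8; return 5
p = 5; k-1 = 2 < 5 ⇒ left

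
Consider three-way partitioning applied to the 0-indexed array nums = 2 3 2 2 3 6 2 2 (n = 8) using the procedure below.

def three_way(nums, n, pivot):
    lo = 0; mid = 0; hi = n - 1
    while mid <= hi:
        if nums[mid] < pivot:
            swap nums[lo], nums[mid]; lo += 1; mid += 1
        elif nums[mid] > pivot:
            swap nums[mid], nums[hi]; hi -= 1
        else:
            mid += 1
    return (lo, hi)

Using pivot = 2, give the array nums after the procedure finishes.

pivot = 2; lo=0, mid=0, hi=7
nums[mid]=2=2: mid=1
nums[mid]=3>2: swap nums[1],nums[7]; hi=6 → 2 2 2 2 3 6 2 3
nums[mid]=2=2: mid=2
nums[mid]=2=2: mid=3
nums[mid]=2=2: mid=4
nums[mid]=3>2: swap nums[4],nums[6]; hi=5 → 2 2 2 2 2 6 3 3
nums[mid]=2=2: mid=5
nums[mid]=6>2: swap nums[5],nums[5]; hi=4 → 2 2 2 2 2 6 3 3
end: lo=0, hi=4; nums = 2 2 2 2 2 6 3 3

2 2 2 2 2 6 3 3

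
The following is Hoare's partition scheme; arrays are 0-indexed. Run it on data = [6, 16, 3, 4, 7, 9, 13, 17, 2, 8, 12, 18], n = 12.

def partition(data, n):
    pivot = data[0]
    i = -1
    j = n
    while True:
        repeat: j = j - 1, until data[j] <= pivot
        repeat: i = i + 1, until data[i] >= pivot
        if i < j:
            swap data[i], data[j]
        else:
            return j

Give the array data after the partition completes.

pivot = data[0] = 6; i = -1, j = 12
j→8 (data[8]=2≤6), i→0 (data[0]=6≥6); i<j, swap → [2, 16, 3, 4, 7, 9, 13, 17, 6, 8, 12, 18]
j→3 (data[3]=4≤6), i→1 (data[1]=16≥6); i<j, swap → [2, 4, 3, 16, 7, 9, 13, 17, 6, 8, 12, 18]
j→2, i→3; i≥j, return j=2. data = [2, 4, 3, 16, 7, 9, 13, 17, 6, 8, 12, 18]

[2, 4, 3, 16, 7, 9, 13, 17, 6, 8, 12, 18]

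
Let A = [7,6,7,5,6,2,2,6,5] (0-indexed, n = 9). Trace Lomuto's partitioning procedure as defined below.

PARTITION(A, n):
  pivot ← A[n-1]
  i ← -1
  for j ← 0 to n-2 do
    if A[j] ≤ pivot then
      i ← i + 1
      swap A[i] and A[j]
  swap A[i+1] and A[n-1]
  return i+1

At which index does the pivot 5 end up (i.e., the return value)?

pivot = A[8] = 5; i = -1
j=0: A[0]=7 > 5 → no swap
j=1: A[1]=6 > 5 → no swap
j=2: A[2]=7 > 5 → no swap
j=3: A[3]=5 ≤ 5 → i=0, swap A[0],A[3] → [5,6,7,7,6,2,2,6,5]
j=4: A[4]=6 > 5 → no swap
j=5: A[5]=2 ≤ 5 → i=1, swap A[1],A[5] → [5,2,7,7,6,6,2,6,5]
j=6: A[6]=2 ≤ 5 → i=2, swap A[2],A[6] → [5,2,2,7,6,6,7,6,5]
j=7: A[7]=6 > 5 → no swap
final swap A[3],A[8] → [5,2,2,5,6,6,7,6,7]; return 3

3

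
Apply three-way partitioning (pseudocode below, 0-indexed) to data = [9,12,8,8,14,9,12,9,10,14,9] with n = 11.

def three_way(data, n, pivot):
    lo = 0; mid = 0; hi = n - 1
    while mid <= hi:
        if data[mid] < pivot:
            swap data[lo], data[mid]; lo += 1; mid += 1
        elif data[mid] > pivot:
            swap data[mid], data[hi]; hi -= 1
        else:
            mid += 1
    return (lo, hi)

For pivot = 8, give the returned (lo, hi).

pivot = 8; lo=0, mid=0, hi=10
data[mid]=9>8: swap data[0],data[10]; hi=9 → [9,12,8,8,14,9,12,9,10,14,9]
data[mid]=9>8: swap data[0],data[9]; hi=8 → [14,12,8,8,14,9,12,9,10,9,9]
data[mid]=14>8: swap data[0],data[8]; hi=7 → [10,12,8,8,14,9,12,9,14,9,9]
data[mid]=10>8: swap data[0],data[7]; hi=6 → [9,12,8,8,14,9,12,10,14,9,9]
data[mid]=9>8: swap data[0],data[6]; hi=5 → [12,12,8,8,14,9,9,10,14,9,9]
data[mid]=12>8: swap data[0],data[5]; hi=4 → [9,12,8,8,14,12,9,10,14,9,9]
data[mid]=9>8: swap data[0],data[4]; hi=3 → [14,12,8,8,9,12,9,10,14,9,9]
data[mid]=14>8: swap data[0],data[3]; hi=2 → [8,12,8,14,9,12,9,10,14,9,9]
data[mid]=8=8: mid=1
data[mid]=12>8: swap data[1],data[2]; hi=1 → [8,8,12,14,9,12,9,10,14,9,9]
data[mid]=8=8: mid=2
end: lo=0, hi=1; data = [8,8,12,14,9,12,9,10,14,9,9]

(0, 1)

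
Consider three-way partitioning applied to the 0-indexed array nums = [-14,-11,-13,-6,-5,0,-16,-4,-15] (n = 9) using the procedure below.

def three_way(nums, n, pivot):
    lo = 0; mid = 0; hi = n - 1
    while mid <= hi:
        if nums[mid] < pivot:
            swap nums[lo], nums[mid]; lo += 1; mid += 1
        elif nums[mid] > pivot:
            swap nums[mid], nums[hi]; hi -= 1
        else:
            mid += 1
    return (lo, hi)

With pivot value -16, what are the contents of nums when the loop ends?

lo=0 mid=0 hi=8
-14>-16: swap(0,8), hi=7 ⇒ [-15,-11,-13,-6,-5,0,-16,-4,-14]
-15>-16: swap(0,7), hi=6 ⇒ [-4,-11,-13,-6,-5,0,-16,-15,-14]
-4>-16: swap(0,6), hi=5 ⇒ [-16,-11,-13,-6,-5,0,-4,-15,-14]
-16=-16: mid=1
-11>-16: swap(1,5), hi=4 ⇒ [-16,0,-13,-6,-5,-11,-4,-15,-14]
0>-16: swap(1,4), hi=3 ⇒ [-16,-5,-13,-6,0,-11,-4,-15,-14]
-5>-16: swap(1,3), hi=2 ⇒ [-16,-6,-13,-5,0,-11,-4,-15,-14]
-6>-16: swap(1,2), hi=1 ⇒ [-16,-13,-6,-5,0,-11,-4,-15,-14]
-13>-16: swap(1,1), hi=0 ⇒ [-16,-13,-6,-5,0,-11,-4,-15,-14]
done. lo=0 hi=0; nums=[-16,-13,-6,-5,0,-11,-4,-15,-14]

[-16,-13,-6,-5,0,-11,-4,-15,-14]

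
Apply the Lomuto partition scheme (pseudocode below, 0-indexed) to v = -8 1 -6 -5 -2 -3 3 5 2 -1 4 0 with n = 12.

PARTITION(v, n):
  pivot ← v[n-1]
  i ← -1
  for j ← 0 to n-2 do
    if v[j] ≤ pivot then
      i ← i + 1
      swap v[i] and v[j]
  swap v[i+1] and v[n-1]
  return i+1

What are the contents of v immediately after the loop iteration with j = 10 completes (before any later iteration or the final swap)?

pivot = v[11] = 0; i = -1
j=0: v[0]=-8 ≤ 0 → i=0, swap v[0],v[0] (no change) → -8 1 -6 -5 -2 -3 3 5 2 -1 4 0
j=1: v[1]=1 > 0 → no swap
j=2: v[2]=-6 ≤ 0 → i=1, swap v[1],v[2] → -8 -6 1 -5 -2 -3 3 5 2 -1 4 0
j=3: v[3]=-5 ≤ 0 → i=2, swap v[2],v[3] → -8 -6 -5 1 -2 -3 3 5 2 -1 4 0
j=4: v[4]=-2 ≤ 0 → i=3, swap v[3],v[4] → -8 -6 -5 -2 1 -3 3 5 2 -1 4 0
j=5: v[5]=-3 ≤ 0 → i=4, swap v[4],v[5] → -8 -6 -5 -2 -3 1 3 5 2 -1 4 0
j=6: v[6]=3 > 0 → no swap
j=7: v[7]=5 > 0 → no swap
j=8: v[8]=2 > 0 → no swap
j=9: v[9]=-1 ≤ 0 → i=5, swap v[5],v[9] → -8 -6 -5 -2 -3 -1 3 5 2 1 4 0
j=10: v[10]=4 > 0 → no swap
(after j=10) v = -8 -6 -5 -2 -3 -1 3 5 2 1 4 0

-8 -6 -5 -2 -3 -1 3 5 2 1 4 0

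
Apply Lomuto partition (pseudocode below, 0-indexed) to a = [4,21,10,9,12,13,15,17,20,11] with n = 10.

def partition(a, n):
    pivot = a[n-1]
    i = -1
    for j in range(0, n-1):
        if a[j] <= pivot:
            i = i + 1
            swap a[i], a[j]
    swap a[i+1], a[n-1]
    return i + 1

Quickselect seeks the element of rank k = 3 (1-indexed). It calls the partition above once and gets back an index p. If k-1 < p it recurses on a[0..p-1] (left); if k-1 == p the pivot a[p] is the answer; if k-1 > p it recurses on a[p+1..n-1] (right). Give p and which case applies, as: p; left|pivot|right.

pivot=11, i=-1
j=0: 4≤11, i=0, swap(0,0) ⇒ [4,21,10,9,12,13,15,17,20,11]
j=1: 21>11, skip
j=2: 10≤11, i=1, swap(1,2) ⇒ [4,10,21,9,12,13,15,17,20,11]
j=3: 9≤11, i=2, swap(2,3) ⇒ [4,10,9,21,12,13,15,17,20,11]
j=4: 12>11, skip
j=5: 13>11, skip
j=6: 15>11, skip
j=7: 17>11, skip
j=8: 20>11, skip
swap(3,9) ⇒ [4,10,9,11,12,13,15,17,20,21]; return 3
p = 3; k-1 = 2 < 3 ⇒ left

3; left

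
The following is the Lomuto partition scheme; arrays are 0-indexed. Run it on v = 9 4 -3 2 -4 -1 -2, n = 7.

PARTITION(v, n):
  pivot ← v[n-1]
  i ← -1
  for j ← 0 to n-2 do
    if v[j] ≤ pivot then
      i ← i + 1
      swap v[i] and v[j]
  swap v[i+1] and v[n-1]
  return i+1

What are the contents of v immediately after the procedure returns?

pivot = v[6] = -2; i = -1
j=0: v[0]=9 > -2 → no swap
j=1: v[1]=4 > -2 → no swap
j=2: v[2]=-3 ≤ -2 → i=0, swap v[0],v[2] → -3 4 9 2 -4 -1 -2
j=3: v[3]=2 > -2 → no swap
j=4: v[4]=-4 ≤ -2 → i=1, swap v[1],v[4] → -3 -4 9 2 4 -1 -2
j=5: v[5]=-1 > -2 → no swap
final swap v[2],v[6] → -3 -4 -2 2 4 -1 9; return 2

-3 -4 -2 2 4 -1 9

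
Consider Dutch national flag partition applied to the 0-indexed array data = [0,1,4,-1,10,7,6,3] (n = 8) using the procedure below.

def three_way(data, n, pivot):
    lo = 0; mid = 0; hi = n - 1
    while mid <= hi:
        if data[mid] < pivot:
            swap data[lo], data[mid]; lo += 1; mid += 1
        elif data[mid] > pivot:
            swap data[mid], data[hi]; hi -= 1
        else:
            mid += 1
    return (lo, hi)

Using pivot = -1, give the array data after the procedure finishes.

pivot = -1; lo=0, mid=0, hi=7
data[mid]=0>-1: swap data[0],data[7]; hi=6 → [3,1,4,-1,10,7,6,0]
data[mid]=3>-1: swap data[0],data[6]; hi=5 → [6,1,4,-1,10,7,3,0]
data[mid]=6>-1: swap data[0],data[5]; hi=4 → [7,1,4,-1,10,6,3,0]
data[mid]=7>-1: swap data[0],data[4]; hi=3 → [10,1,4,-1,7,6,3,0]
data[mid]=10>-1: swap data[0],data[3]; hi=2 → [-1,1,4,10,7,6,3,0]
data[mid]=-1=-1: mid=1
data[mid]=1>-1: swap data[1],data[2]; hi=1 → [-1,4,1,10,7,6,3,0]
data[mid]=4>-1: swap data[1],data[1]; hi=0 → [-1,4,1,10,7,6,3,0]
end: lo=0, hi=0; data = [-1,4,1,10,7,6,3,0]

[-1,4,1,10,7,6,3,0]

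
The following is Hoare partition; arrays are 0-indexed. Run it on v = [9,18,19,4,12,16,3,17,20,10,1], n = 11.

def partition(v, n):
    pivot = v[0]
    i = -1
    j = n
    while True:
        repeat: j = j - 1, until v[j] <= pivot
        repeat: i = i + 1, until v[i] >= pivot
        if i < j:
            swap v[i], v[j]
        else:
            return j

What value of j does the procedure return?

pivot=9
j stops at 10 (1), i stops at 0 (9); swap ⇒ [1,18,19,4,12,16,3,17,20,10,9]
j stops at 6 (3), i stops at 1 (18); swap ⇒ [1,3,19,4,12,16,18,17,20,10,9]
j stops at 3 (4), i stops at 2 (19); swap ⇒ [1,3,4,19,12,16,18,17,20,10,9]
j stops at 2, i stops at 3; i≥j ⇒ return 2. v=[1,3,4,19,12,16,18,17,20,10,9]

2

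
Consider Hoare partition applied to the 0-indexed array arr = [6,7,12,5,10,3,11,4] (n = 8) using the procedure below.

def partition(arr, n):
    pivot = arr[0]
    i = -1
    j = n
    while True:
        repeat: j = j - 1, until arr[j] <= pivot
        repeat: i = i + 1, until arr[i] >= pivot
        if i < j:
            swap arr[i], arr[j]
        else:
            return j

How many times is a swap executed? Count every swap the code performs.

pivot = arr[0] = 6; i = -1, j = 8
j→7 (arr[7]=4≤6), i→0 (arr[0]=6≥6); i<j, swap → [4,7,12,5,10,3,11,6]
j→5 (arr[5]=3≤6), i→1 (arr[1]=7≥6); i<j, swap → [4,3,12,5,10,7,11,6]
j→3 (arr[3]=5≤6), i→2 (arr[2]=12≥6); i<j, swap → [4,3,5,12,10,7,11,6]
j→2, i→3; i≥j, return j=2. arr = [4,3,5,12,10,7,11,6]

3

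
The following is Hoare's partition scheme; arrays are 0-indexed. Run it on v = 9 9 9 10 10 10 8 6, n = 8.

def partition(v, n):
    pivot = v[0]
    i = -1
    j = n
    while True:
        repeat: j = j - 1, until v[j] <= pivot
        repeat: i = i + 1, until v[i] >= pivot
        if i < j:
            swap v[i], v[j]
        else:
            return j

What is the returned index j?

2

pivot = v[0] = 9; i = -1, j = 8
j→7 (v[7]=6≤9), i→0 (v[0]=9≥9); i<j, swap → 6 9 9 10 10 10 8 9
j→6 (v[6]=8≤9), i→1 (v[1]=9≥9); i<j, swap → 6 8 9 10 10 10 9 9
j→2, i→2; i≥j, return j=2. v = 6 8 9 10 10 10 9 9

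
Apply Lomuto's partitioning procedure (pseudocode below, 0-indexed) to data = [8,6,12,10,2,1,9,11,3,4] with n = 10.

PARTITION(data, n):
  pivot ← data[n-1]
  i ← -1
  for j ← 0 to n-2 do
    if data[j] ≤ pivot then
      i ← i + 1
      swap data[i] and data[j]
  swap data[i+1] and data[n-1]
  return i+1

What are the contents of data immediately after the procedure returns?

[2,1,3,4,8,6,9,11,12,10]

pivot = data[9] = 4; i = -1
j=0: data[0]=8 > 4 → no swap
j=1: data[1]=6 > 4 → no swap
j=2: data[2]=12 > 4 → no swap
j=3: data[3]=10 > 4 → no swap
j=4: data[4]=2 ≤ 4 → i=0, swap data[0],data[4] → [2,6,12,10,8,1,9,11,3,4]
j=5: data[5]=1 ≤ 4 → i=1, swap data[1],data[5] → [2,1,12,10,8,6,9,11,3,4]
j=6: data[6]=9 > 4 → no swap
j=7: data[7]=11 > 4 → no swap
j=8: data[8]=3 ≤ 4 → i=2, swap data[2],data[8] → [2,1,3,10,8,6,9,11,12,4]
final swap data[3],data[9] → [2,1,3,4,8,6,9,11,12,10]; return 3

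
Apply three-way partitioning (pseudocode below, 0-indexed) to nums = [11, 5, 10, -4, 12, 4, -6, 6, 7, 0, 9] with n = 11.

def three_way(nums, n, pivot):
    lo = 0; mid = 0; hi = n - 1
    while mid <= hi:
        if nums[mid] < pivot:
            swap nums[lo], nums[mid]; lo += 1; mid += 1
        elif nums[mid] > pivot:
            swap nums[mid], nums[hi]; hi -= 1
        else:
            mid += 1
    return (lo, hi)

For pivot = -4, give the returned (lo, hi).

lo=0 mid=0 hi=10
11>-4: swap(0,10), hi=9 ⇒ [9, 5, 10, -4, 12, 4, -6, 6, 7, 0, 11]
9>-4: swap(0,9), hi=8 ⇒ [0, 5, 10, -4, 12, 4, -6, 6, 7, 9, 11]
0>-4: swap(0,8), hi=7 ⇒ [7, 5, 10, -4, 12, 4, -6, 6, 0, 9, 11]
7>-4: swap(0,7), hi=6 ⇒ [6, 5, 10, -4, 12, 4, -6, 7, 0, 9, 11]
6>-4: swap(0,6), hi=5 ⇒ [-6, 5, 10, -4, 12, 4, 6, 7, 0, 9, 11]
-6<-4: swap(0,0), lo=1 mid=1 ⇒ [-6, 5, 10, -4, 12, 4, 6, 7, 0, 9, 11]
5>-4: swap(1,5), hi=4 ⇒ [-6, 4, 10, -4, 12, 5, 6, 7, 0, 9, 11]
4>-4: swap(1,4), hi=3 ⇒ [-6, 12, 10, -4, 4, 5, 6, 7, 0, 9, 11]
12>-4: swap(1,3), hi=2 ⇒ [-6, -4, 10, 12, 4, 5, 6, 7, 0, 9, 11]
-4=-4: mid=2
10>-4: swap(2,2), hi=1 ⇒ [-6, -4, 10, 12, 4, 5, 6, 7, 0, 9, 11]
done. lo=1 hi=1; nums=[-6, -4, 10, 12, 4, 5, 6, 7, 0, 9, 11]

(1, 1)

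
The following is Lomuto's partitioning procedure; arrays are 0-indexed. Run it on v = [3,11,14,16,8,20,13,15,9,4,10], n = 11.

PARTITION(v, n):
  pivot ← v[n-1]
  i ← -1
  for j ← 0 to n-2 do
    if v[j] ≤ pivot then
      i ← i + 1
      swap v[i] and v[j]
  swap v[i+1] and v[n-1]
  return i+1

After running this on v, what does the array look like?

[3,8,9,4,10,20,13,15,14,16,11]

pivot=10, i=-1
j=0: 3≤10, i=0, swap(0,0) ⇒ [3,11,14,16,8,20,13,15,9,4,10]
j=1: 11>10, skip
j=2: 14>10, skip
j=3: 16>10, skip
j=4: 8≤10, i=1, swap(1,4) ⇒ [3,8,14,16,11,20,13,15,9,4,10]
j=5: 20>10, skip
j=6: 13>10, skip
j=7: 15>10, skip
j=8: 9≤10, i=2, swap(2,8) ⇒ [3,8,9,16,11,20,13,15,14,4,10]
j=9: 4≤10, i=3, swap(3,9) ⇒ [3,8,9,4,11,20,13,15,14,16,10]
swap(4,10) ⇒ [3,8,9,4,10,20,13,15,14,16,11]; return 4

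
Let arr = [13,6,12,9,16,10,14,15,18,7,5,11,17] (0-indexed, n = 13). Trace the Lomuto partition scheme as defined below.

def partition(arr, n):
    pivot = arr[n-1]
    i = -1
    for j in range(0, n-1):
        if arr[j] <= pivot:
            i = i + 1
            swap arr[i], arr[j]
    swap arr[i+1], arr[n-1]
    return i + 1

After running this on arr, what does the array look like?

pivot = arr[12] = 17; i = -1
j=0: arr[0]=13 ≤ 17 → i=0, swap arr[0],arr[0] (no change) → [13,6,12,9,16,10,14,15,18,7,5,11,17]
j=1: arr[1]=6 ≤ 17 → i=1, swap arr[1],arr[1] (no change) → [13,6,12,9,16,10,14,15,18,7,5,11,17]
j=2: arr[2]=12 ≤ 17 → i=2, swap arr[2],arr[2] (no change) → [13,6,12,9,16,10,14,15,18,7,5,11,17]
j=3: arr[3]=9 ≤ 17 → i=3, swap arr[3],arr[3] (no change) → [13,6,12,9,16,10,14,15,18,7,5,11,17]
j=4: arr[4]=16 ≤ 17 → i=4, swap arr[4],arr[4] (no change) → [13,6,12,9,16,10,14,15,18,7,5,11,17]
j=5: arr[5]=10 ≤ 17 → i=5, swap arr[5],arr[5] (no change) → [13,6,12,9,16,10,14,15,18,7,5,11,17]
j=6: arr[6]=14 ≤ 17 → i=6, swap arr[6],arr[6] (no change) → [13,6,12,9,16,10,14,15,18,7,5,11,17]
j=7: arr[7]=15 ≤ 17 → i=7, swap arr[7],arr[7] (no change) → [13,6,12,9,16,10,14,15,18,7,5,11,17]
j=8: arr[8]=18 > 17 → no swap
j=9: arr[9]=7 ≤ 17 → i=8, swap arr[8],arr[9] → [13,6,12,9,16,10,14,15,7,18,5,11,17]
j=10: arr[10]=5 ≤ 17 → i=9, swap arr[9],arr[10] → [13,6,12,9,16,10,14,15,7,5,18,11,17]
j=11: arr[11]=11 ≤ 17 → i=10, swap arr[10],arr[11] → [13,6,12,9,16,10,14,15,7,5,11,18,17]
final swap arr[11],arr[12] → [13,6,12,9,16,10,14,15,7,5,11,17,18]; return 11

[13,6,12,9,16,10,14,15,7,5,11,17,18]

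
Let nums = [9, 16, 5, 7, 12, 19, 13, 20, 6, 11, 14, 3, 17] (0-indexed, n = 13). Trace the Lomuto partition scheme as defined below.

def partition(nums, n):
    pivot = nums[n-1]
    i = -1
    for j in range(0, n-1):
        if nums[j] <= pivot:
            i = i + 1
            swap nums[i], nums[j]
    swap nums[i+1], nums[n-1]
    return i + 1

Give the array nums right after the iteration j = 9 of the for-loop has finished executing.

[9, 16, 5, 7, 12, 13, 6, 11, 19, 20, 14, 3, 17]

pivot=17, i=-1
j=0: 9≤17, i=0, swap(0,0) ⇒ [9, 16, 5, 7, 12, 19, 13, 20, 6, 11, 14, 3, 17]
j=1: 16≤17, i=1, swap(1,1) ⇒ [9, 16, 5, 7, 12, 19, 13, 20, 6, 11, 14, 3, 17]
j=2: 5≤17, i=2, swap(2,2) ⇒ [9, 16, 5, 7, 12, 19, 13, 20, 6, 11, 14, 3, 17]
j=3: 7≤17, i=3, swap(3,3) ⇒ [9, 16, 5, 7, 12, 19, 13, 20, 6, 11, 14, 3, 17]
j=4: 12≤17, i=4, swap(4,4) ⇒ [9, 16, 5, 7, 12, 19, 13, 20, 6, 11, 14, 3, 17]
j=5: 19>17, skip
j=6: 13≤17, i=5, swap(5,6) ⇒ [9, 16, 5, 7, 12, 13, 19, 20, 6, 11, 14, 3, 17]
j=7: 20>17, skip
j=8: 6≤17, i=6, swap(6,8) ⇒ [9, 16, 5, 7, 12, 13, 6, 20, 19, 11, 14, 3, 17]
j=9: 11≤17, i=7, swap(7,9) ⇒ [9, 16, 5, 7, 12, 13, 6, 11, 19, 20, 14, 3, 17]
(after j=9) nums = [9, 16, 5, 7, 12, 13, 6, 11, 19, 20, 14, 3, 17]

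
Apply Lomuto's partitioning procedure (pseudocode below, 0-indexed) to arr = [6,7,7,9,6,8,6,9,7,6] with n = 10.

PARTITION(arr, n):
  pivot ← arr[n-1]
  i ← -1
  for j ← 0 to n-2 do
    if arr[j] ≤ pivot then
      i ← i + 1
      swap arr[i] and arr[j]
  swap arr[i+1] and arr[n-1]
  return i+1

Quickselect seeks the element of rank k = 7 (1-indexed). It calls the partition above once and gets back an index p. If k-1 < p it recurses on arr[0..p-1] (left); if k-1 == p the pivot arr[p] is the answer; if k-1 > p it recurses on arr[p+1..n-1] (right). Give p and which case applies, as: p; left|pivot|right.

3; right

pivot=6, i=-1
j=0: 6≤6, i=0, swap(0,0) ⇒ [6,7,7,9,6,8,6,9,7,6]
j=1: 7>6, skip
j=2: 7>6, skip
j=3: 9>6, skip
j=4: 6≤6, i=1, swap(1,4) ⇒ [6,6,7,9,7,8,6,9,7,6]
j=5: 8>6, skip
j=6: 6≤6, i=2, swap(2,6) ⇒ [6,6,6,9,7,8,7,9,7,6]
j=7: 9>6, skip
j=8: 7>6, skip
swap(3,9) ⇒ [6,6,6,6,7,8,7,9,7,9]; return 3
p = 3; k-1 = 6 > 3 ⇒ right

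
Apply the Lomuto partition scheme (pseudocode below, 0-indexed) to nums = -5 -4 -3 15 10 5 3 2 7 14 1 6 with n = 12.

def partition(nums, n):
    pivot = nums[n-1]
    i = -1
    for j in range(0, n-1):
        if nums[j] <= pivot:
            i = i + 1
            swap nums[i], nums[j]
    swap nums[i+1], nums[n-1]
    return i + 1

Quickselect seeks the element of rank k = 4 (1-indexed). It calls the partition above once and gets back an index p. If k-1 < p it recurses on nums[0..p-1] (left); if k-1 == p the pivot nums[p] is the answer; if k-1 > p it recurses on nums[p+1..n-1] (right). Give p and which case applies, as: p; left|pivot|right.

pivot = nums[11] = 6; i = -1
j=0: nums[0]=-5 ≤ 6 → i=0, swap nums[0],nums[0] (no change) → -5 -4 -3 15 10 5 3 2 7 14 1 6
j=1: nums[1]=-4 ≤ 6 → i=1, swap nums[1],nums[1] (no change) → -5 -4 -3 15 10 5 3 2 7 14 1 6
j=2: nums[2]=-3 ≤ 6 → i=2, swap nums[2],nums[2] (no change) → -5 -4 -3 15 10 5 3 2 7 14 1 6
j=3: nums[3]=15 > 6 → no swap
j=4: nums[4]=10 > 6 → no swap
j=5: nums[5]=5 ≤ 6 → i=3, swap nums[3],nums[5] → -5 -4 -3 5 10 15 3 2 7 14 1 6
j=6: nums[6]=3 ≤ 6 → i=4, swap nums[4],nums[6] → -5 -4 -3 5 3 15 10 2 7 14 1 6
j=7: nums[7]=2 ≤ 6 → i=5, swap nums[5],nums[7] → -5 -4 -3 5 3 2 10 15 7 14 1 6
j=8: nums[8]=7 > 6 → no swap
j=9: nums[9]=14 > 6 → no swap
j=10: nums[10]=1 ≤ 6 → i=6, swap nums[6],nums[10] → -5 -4 -3 5 3 2 1 15 7 14 10 6
final swap nums[7],nums[11] → -5 -4 -3 5 3 2 1 6 7 14 10 15; return 7
p = 7; k-1 = 3 < 7 ⇒ left

7; left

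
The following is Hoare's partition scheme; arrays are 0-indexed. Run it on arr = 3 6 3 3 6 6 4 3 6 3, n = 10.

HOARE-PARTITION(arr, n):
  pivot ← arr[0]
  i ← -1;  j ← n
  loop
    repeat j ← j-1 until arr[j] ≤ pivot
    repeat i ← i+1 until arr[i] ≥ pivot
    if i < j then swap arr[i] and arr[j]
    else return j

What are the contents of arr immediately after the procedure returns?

pivot = arr[0] = 3; i = -1, j = 10
j→9 (arr[9]=3≤3), i→0 (arr[0]=3≥3); i<j, swap → 3 6 3 3 6 6 4 3 6 3
j→7 (arr[7]=3≤3), i→1 (arr[1]=6≥3); i<j, swap → 3 3 3 3 6 6 4 6 6 3
j→3 (arr[3]=3≤3), i→2 (arr[2]=3≥3); i<j, swap → 3 3 3 3 6 6 4 6 6 3
j→2, i→3; i≥j, return j=2. arr = 3 3 3 3 6 6 4 6 6 3

3 3 3 3 6 6 4 6 6 3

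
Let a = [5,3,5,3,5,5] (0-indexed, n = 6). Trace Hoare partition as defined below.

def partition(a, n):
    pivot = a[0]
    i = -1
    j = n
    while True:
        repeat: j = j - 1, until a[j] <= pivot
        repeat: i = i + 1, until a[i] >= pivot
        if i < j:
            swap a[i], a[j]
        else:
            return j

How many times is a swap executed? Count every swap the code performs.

2

pivot=5
j stops at 5 (5), i stops at 0 (5); swap ⇒ [5,3,5,3,5,5]
j stops at 4 (5), i stops at 2 (5); swap ⇒ [5,3,5,3,5,5]
j stops at 3, i stops at 4; i≥j ⇒ return 3. a=[5,3,5,3,5,5]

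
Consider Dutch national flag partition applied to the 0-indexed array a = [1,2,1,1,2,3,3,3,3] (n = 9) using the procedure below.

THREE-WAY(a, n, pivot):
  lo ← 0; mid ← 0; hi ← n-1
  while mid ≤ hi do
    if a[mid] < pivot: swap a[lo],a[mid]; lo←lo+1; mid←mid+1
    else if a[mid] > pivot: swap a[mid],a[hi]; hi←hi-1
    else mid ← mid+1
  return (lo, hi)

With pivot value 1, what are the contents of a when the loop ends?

lo=0 mid=0 hi=8
1=1: mid=1
2>1: swap(1,8), hi=7 ⇒ [1,3,1,1,2,3,3,3,2]
3>1: swap(1,7), hi=6 ⇒ [1,3,1,1,2,3,3,3,2]
3>1: swap(1,6), hi=5 ⇒ [1,3,1,1,2,3,3,3,2]
3>1: swap(1,5), hi=4 ⇒ [1,3,1,1,2,3,3,3,2]
3>1: swap(1,4), hi=3 ⇒ [1,2,1,1,3,3,3,3,2]
2>1: swap(1,3), hi=2 ⇒ [1,1,1,2,3,3,3,3,2]
1=1: mid=2
1=1: mid=3
done. lo=0 hi=2; a=[1,1,1,2,3,3,3,3,2]

[1,1,1,2,3,3,3,3,2]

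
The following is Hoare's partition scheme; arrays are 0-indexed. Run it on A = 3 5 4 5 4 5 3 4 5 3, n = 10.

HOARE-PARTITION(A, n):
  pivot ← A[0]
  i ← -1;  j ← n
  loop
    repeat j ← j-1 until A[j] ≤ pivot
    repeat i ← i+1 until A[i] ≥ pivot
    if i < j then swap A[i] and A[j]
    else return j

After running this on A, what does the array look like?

3 3 4 5 4 5 5 4 5 3

pivot = A[0] = 3; i = -1, j = 10
j→9 (A[9]=3≤3), i→0 (A[0]=3≥3); i<j, swap → 3 5 4 5 4 5 3 4 5 3
j→6 (A[6]=3≤3), i→1 (A[1]=5≥3); i<j, swap → 3 3 4 5 4 5 5 4 5 3
j→1, i→2; i≥j, return j=1. A = 3 3 4 5 4 5 5 4 5 3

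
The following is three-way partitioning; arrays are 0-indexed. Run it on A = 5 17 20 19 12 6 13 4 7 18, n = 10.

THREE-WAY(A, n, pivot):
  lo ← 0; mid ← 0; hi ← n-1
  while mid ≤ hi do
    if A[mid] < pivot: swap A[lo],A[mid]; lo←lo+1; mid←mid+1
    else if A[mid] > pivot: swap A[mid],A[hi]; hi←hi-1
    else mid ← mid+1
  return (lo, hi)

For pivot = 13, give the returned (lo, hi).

(5, 5)

pivot = 13; lo=0, mid=0, hi=9
A[mid]=5<13: swap A[0],A[0]; lo=1,mid=1 → 5 17 20 19 12 6 13 4 7 18
A[mid]=17>13: swap A[1],A[9]; hi=8 → 5 18 20 19 12 6 13 4 7 17
A[mid]=18>13: swap A[1],A[8]; hi=7 → 5 7 20 19 12 6 13 4 18 17
A[mid]=7<13: swap A[1],A[1]; lo=2,mid=2 → 5 7 20 19 12 6 13 4 18 17
A[mid]=20>13: swap A[2],A[7]; hi=6 → 5 7 4 19 12 6 13 20 18 17
A[mid]=4<13: swap A[2],A[2]; lo=3,mid=3 → 5 7 4 19 12 6 13 20 18 17
A[mid]=19>13: swap A[3],A[6]; hi=5 → 5 7 4 13 12 6 19 20 18 17
A[mid]=13=13: mid=4
A[mid]=12<13: swap A[3],A[4]; lo=4,mid=5 → 5 7 4 12 13 6 19 20 18 17
A[mid]=6<13: swap A[4],A[5]; lo=5,mid=6 → 5 7 4 12 6 13 19 20 18 17
end: lo=5, hi=5; A = 5 7 4 12 6 13 19 20 18 17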